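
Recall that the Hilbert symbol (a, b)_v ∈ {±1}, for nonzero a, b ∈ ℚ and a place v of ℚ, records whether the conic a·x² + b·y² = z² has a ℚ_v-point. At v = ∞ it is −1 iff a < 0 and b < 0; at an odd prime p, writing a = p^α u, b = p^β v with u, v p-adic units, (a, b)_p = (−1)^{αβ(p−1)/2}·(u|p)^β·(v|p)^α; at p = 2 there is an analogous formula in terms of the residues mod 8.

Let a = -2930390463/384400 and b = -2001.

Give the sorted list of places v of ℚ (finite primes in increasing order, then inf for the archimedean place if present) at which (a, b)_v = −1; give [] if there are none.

(a, b) ≡ (-494247, -2001) mod (ℚ^×)²; places V = {2, 3, 5, 7, 11, 13, 19, 23, 29, 31, ∞}.
(a,b)_7: α=2, u≡2; β=0, v≡1 (mod 7); (2|7)=+1, (1|7)=+1; sign (−1)^0·+1^0·+1^2 = +1.
(a,b)_∞: sgn(-494247)=−, sgn(-2001)=−, so -1.
(a,b)_5: α=-2, u≡2; β=0, v≡4 (mod 5); (2|5)=-1, (4|5)=+1; sign (−1)^0·-1^0·+1^-2 = +1.
(a,b)_13: α=1, u≡2; β=0, v≡1 (mod 13); (2|13)=-1, (1|13)=+1; sign (−1)^0·-1^0·+1^1 = +1.
(a,b)_2: α=-4, β=0; u≡1, v≡7 (mod 8); ε(u)ε(v)=0·1, αω(v)=-4·0, βω(u)=0·0; sum ≡ 0  ⇒  +1.
(a,b)_3: α=1, u≡2; β=1, v≡2 (mod 3); (2|3)=-1, (2|3)=-1; sign (−1)^1·-1^1·-1^1 = -1.
(a,b)_11: α=2, u≡5; β=0, v≡1 (mod 11); (5|11)=+1, (1|11)=+1; sign (−1)^0·+1^0·+1^2 = +1.
(a,b)_31: α=-2, u≡27; β=0, v≡14 (mod 31); (27|31)=-1, (14|31)=+1; sign (−1)^0·-1^0·+1^-2 = +1.
(a,b)_19: α=1, u≡5; β=0, v≡13 (mod 19); (5|19)=+1, (13|19)=-1; sign (−1)^0·+1^0·-1^1 = -1.
(a,b)_23: α=1, u≡12; β=1, v≡5 (mod 23); (12|23)=+1, (5|23)=-1; sign (−1)^1·+1^1·-1^1 = +1.
(a,b)_29: α=1, u≡6; β=1, v≡18 (mod 29); (6|29)=+1, (18|29)=-1; sign (−1)^0·+1^1·-1^1 = -1.
Ram(-494247, -2001) = {3, 19, 29, ∞}; no ℚ_3-point on the conic.

[3, 19, 29, inf]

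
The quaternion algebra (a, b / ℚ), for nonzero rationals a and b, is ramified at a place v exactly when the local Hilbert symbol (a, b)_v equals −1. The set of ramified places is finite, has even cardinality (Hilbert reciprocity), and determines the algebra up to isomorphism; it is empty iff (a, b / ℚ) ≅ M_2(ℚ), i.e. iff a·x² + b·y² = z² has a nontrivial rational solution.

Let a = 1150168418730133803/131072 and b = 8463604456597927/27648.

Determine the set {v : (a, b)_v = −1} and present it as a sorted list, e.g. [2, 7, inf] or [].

[2, 3, 11, 13]

(a, b) ≡ (6006, 21) mod (ℚ^×)²; places V = {2, 3, 7, 11, 13, 17, 19, ∞}.
(a,b)_19: α=2, u≡2; β=2, v≡3 (mod 19); (2|19)=-1, (3|19)=-1; sign (−1)^0·-1^2·-1^2 = +1.
(a,b)_∞: sgn(6006)=+, sgn(21)=+, so +1.
(a,b)_7: α=9, u≡1; β=5, v≡3 (mod 7); (1|7)=+1, (3|7)=-1; sign (−1)^1·+1^5·-1^9 = +1.
(a,b)_3: α=3, u≡1; β=-3, v≡1 (mod 3); (1|3)=+1, (1|3)=+1; sign (−1)^1·+1^-3·+1^3 = -1.
(a,b)_11: α=3, u≡6; β=0, v≡2 (mod 11); (6|11)=-1, (2|11)=-1; sign (−1)^0·-1^0·-1^3 = -1.
(a,b)_2: α=-17, β=-10; u≡3, v≡5 (mod 8); ε(u)ε(v)=1·0, αω(v)=-17·1, βω(u)=-10·1; sum ≡ 1  ⇒  -1.
(a,b)_17: α=0, u≡5; β=2, v≡4 (mod 17); (5|17)=-1, (4|17)=+1; sign (−1)^0·-1^2·+1^0 = +1.
(a,b)_13: α=3, u≡6; β=6, v≡7 (mod 13); (6|13)=-1, (7|13)=-1; sign (−1)^0·-1^6·-1^3 = -1.
|Ram(6006, 21)| = 4, even; anisotropic at {2, 3, 11, 13}.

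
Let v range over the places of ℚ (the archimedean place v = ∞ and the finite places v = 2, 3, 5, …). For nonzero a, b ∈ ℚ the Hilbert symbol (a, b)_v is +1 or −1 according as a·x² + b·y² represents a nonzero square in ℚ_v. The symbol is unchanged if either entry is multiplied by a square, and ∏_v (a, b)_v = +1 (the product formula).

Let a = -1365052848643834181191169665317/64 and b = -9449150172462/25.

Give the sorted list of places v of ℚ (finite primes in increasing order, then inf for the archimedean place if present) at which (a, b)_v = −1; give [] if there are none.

[2, 11, 17, 19, 23, inf]

Mod squares: a ≡ -74613, b ≡ -1518. Check v ∈ {∞, 2, 3, 5, 7, 11, 13, 17, 19, 23}.
v=13: a=13^0·(≡7), b=13^2·(≡1) mod 13; (7|13)=-1, (1|13)=+1; (−1)^{0·2·6}·(-1)^2·(+1)^0 = +1.
v=19: a=19^1·(≡4), b=19^0·(≡8) mod 19; (4|19)=+1, (8|19)=-1; (−1)^{1·0·9}·(+1)^0·(-1)^1 = -1.
v=7: a=7^5·(≡4), b=7^2·(≡2) mod 7; (4|7)=+1, (2|7)=+1; (−1)^{5·2·3}·(+1)^2·(+1)^5 = +1.
v=2: v_2(a)=-6, v_2(b)=1; units ≡ 3, 1 (mod 8); ε·ε+αω+βω = 1·0+-6·0+1·1 ≡ 1  ⇒  (a,b)_2 = -1.
v=3: a=3^11·(≡2), b=3^3·(≡1) mod 3; (2|3)=-1, (1|3)=+1; (−1)^{11·3·1}·(-1)^3·(+1)^11 = +1.
v=23: a=23^2·(≡19), b=23^1·(≡16) mod 23; (19|23)=-1, (16|23)=+1; (−1)^{2·1·11}·(-1)^1·(+1)^2 = -1.
v=∞: -74613 < 0 and -1518 < 0  ⇒  (a,b)_∞ = -1.
v=5: a=5^0·(≡2), b=5^-2·(≡3) mod 5; (2|5)=-1, (3|5)=-1; (−1)^{0·-2·2}·(-1)^-2·(-1)^0 = +1.
v=17: a=17^11·(≡11), b=17^4·(≡10) mod 17; (11|17)=-1, (10|17)=-1; (−1)^{11·4·8}·(-1)^4·(-1)^11 = -1.
v=11: a=11^3·(≡5), b=11^1·(≡5) mod 11; (5|11)=+1, (5|11)=+1; (−1)^{3·1·5}·(+1)^1·(+1)^3 = -1.
Ram(-74613, -1518) = {2, 11, 17, 19, 23, ∞}; no ℚ_2-point on the conic.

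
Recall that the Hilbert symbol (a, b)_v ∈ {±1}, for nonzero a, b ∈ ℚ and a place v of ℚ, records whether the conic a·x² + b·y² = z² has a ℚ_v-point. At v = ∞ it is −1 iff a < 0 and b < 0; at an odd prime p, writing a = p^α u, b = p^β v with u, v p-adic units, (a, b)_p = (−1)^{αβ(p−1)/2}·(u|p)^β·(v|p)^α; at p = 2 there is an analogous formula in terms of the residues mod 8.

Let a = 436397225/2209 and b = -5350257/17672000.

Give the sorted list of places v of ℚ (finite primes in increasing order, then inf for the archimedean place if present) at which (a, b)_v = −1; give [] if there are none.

[17, 19]

Mod squares: a ≡ 209, b ≡ -85. Check v ∈ {∞, 2, 3, 5, 11, 17, 19, 47}.
v=∞: 209 > 0 and -85 < 0  ⇒  (a,b)_∞ = +1.
v=5: a=5^2·(≡1), b=5^-3·(≡3) mod 5; (1|5)=+1, (3|5)=-1; (−1)^{2·-3·2}·(+1)^-3·(-1)^2 = +1.
v=2: v_2(a)=0, v_2(b)=-6; units ≡ 1, 3 (mod 8); ε·ε+αω+βω = 0·1+0·1+-6·0 ≡ 0  ⇒  (a,b)_2 = +1.
v=47: a=47^-2·(≡16), b=47^-2·(≡27) mod 47; (16|47)=+1, (27|47)=+1; (−1)^{-2·-2·23}·(+1)^-2·(+1)^-2 = +1.
v=19: a=19^1·(≡6), b=19^0·(≡2) mod 19; (6|19)=+1, (2|19)=-1; (−1)^{1·0·9}·(+1)^0·(-1)^1 = -1.
v=17: a=17^4·(≡11), b=17^3·(≡12) mod 17; (11|17)=-1, (12|17)=-1; (−1)^{4·3·8}·(-1)^3·(-1)^4 = -1.
v=3: a=3^0·(≡2), b=3^2·(≡2) mod 3; (2|3)=-1, (2|3)=-1; (−1)^{0·2·1}·(-1)^2·(-1)^0 = +1.
v=11: a=11^1·(≡2), b=11^2·(≡5) mod 11; (2|11)=-1, (5|11)=+1; (−1)^{1·2·5}·(-1)^2·(+1)^1 = +1.
(209, -85 / ℚ) ramifies at {17, 19}: a division algebra.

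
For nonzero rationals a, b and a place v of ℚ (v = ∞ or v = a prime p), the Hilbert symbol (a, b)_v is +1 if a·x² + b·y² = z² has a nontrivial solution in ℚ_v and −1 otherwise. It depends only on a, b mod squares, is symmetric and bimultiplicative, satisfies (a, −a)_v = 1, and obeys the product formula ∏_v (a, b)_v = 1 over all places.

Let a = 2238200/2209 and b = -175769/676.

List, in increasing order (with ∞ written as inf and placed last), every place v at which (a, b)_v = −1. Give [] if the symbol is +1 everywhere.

[2, 11]

(a, b) ≡ (62, -209) mod (ℚ^×)²; places V = {2, 5, 11, 13, 19, 29, 31, 47, ∞}.
(a,b)_5: α=2, u≡2; β=0, v≡1 (mod 5); (2|5)=-1, (1|5)=+1; sign (−1)^0·-1^0·+1^2 = +1.
(a,b)_47: α=-2, u≡13; β=0, v≡45 (mod 47); (13|47)=-1, (45|47)=-1; sign (−1)^0·-1^0·-1^-2 = +1.
(a,b)_19: α=2, u≡5; β=1, v≡14 (mod 19); (5|19)=+1, (14|19)=-1; sign (−1)^0·+1^1·-1^2 = +1.
(a,b)_11: α=0, u≡7; β=1, v≡3 (mod 11); (7|11)=-1, (3|11)=+1; sign (−1)^0·-1^1·+1^0 = -1.
(a,b)_29: α=0, u≡25; β=2, v≡9 (mod 29); (25|29)=+1, (9|29)=+1; sign (−1)^0·+1^2·+1^0 = +1.
(a,b)_31: α=1, u≡4; β=0, v≡5 (mod 31); (4|31)=+1, (5|31)=+1; sign (−1)^0·+1^0·+1^1 = +1.
(a,b)_13: α=0, u≡10; β=-2, v≡1 (mod 13); (10|13)=+1, (1|13)=+1; sign (−1)^0·+1^-2·+1^0 = +1.
(a,b)_∞: sgn(62)=+, sgn(-209)=−, so +1.
(a,b)_2: α=3, β=-2; u≡7, v≡7 (mod 8); ε(u)ε(v)=1·1, αω(v)=3·0, βω(u)=-2·0; sum ≡ 1  ⇒  -1.
Ram(62, -209) = {2, 11}; no ℚ_2-point on the conic.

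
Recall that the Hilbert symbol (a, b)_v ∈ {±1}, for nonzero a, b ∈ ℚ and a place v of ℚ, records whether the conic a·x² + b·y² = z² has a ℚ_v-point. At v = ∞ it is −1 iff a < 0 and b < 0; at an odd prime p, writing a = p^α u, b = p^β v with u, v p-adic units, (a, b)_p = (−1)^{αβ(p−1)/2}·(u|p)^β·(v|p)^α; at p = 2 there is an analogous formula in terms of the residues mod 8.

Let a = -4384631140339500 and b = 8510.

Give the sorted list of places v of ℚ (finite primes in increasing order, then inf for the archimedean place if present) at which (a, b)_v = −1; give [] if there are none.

(a, b) ≡ (-6727155, 8510) mod (ℚ^×)²; places V = {2, 3, 5, 17, 23, 31, 37, ∞}.
(a,b)_2: α=2, β=1; u≡5, v≡7 (mod 8); ε(u)ε(v)=0·1, αω(v)=2·0, βω(u)=1·1; sum ≡ 1  ⇒  -1.
(a,b)_5: α=3, u≡4; β=1, v≡2 (mod 5); (4|5)=+1, (2|5)=-1; sign (−1)^0·+1^1·-1^3 = -1.
(a,b)_17: α=1, u≡6; β=0, v≡10 (mod 17); (6|17)=-1, (10|17)=-1; sign (−1)^0·-1^0·-1^1 = -1.
(a,b)_3: α=3, u≡1; β=0, v≡2 (mod 3); (1|3)=+1, (2|3)=-1; sign (−1)^0·+1^0·-1^3 = -1.
(a,b)_31: α=1, u≡12; β=0, v≡16 (mod 31); (12|31)=-1, (16|31)=+1; sign (−1)^0·-1^0·+1^1 = +1.
(a,b)_37: α=3, u≡26; β=1, v≡8 (mod 37); (26|37)=+1, (8|37)=-1; sign (−1)^0·+1^1·-1^3 = -1.
(a,b)_∞: sgn(-6727155)=−, sgn(8510)=+, so +1.
(a,b)_23: α=3, u≡9; β=1, v≡2 (mod 23); (9|23)=+1, (2|23)=+1; sign (−1)^1·+1^1·+1^3 = -1.
(-6727155, 8510 / ℚ) ramifies at {2, 3, 5, 17, 23, 37}: a division algebra.

[2, 3, 5, 17, 23, 37]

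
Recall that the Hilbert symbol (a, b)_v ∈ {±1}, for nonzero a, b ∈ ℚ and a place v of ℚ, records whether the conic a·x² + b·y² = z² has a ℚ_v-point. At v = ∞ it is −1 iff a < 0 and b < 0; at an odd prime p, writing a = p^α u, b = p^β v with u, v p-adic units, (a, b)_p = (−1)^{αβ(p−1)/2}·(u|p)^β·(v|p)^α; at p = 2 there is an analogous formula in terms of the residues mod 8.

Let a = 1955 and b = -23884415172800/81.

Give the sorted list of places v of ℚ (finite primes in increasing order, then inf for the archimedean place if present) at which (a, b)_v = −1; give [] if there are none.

Mod squares: a ≡ 1955, b ≡ -97643. Check v ∈ {∞, 2, 3, 5, 7, 13, 17, 23, 29, 37}.
v=5: a=5^1·(≡1), b=5^2·(≡3) mod 5; (1|5)=+1, (3|5)=-1; (−1)^{1·2·2}·(+1)^2·(-1)^1 = -1.
v=2: v_2(a)=0, v_2(b)=6; units ≡ 3, 5 (mod 8); ε·ε+αω+βω = 1·0+0·1+6·1 ≡ 0  ⇒  (a,b)_2 = +1.
v=3: a=3^0·(≡2), b=3^-4·(≡1) mod 3; (2|3)=-1, (1|3)=+1; (−1)^{0·-4·1}·(-1)^-4·(+1)^0 = +1.
v=∞: 1955 > 0 and -97643 < 0  ⇒  (a,b)_∞ = +1.
v=7: a=7^0·(≡2), b=7^1·(≡2) mod 7; (2|7)=+1, (2|7)=+1; (−1)^{0·1·3}·(+1)^1·(+1)^0 = +1.
v=13: a=13^0·(≡5), b=13^1·(≡1) mod 13; (5|13)=-1, (1|13)=+1; (−1)^{0·1·6}·(-1)^1·(+1)^0 = -1.
v=23: a=23^1·(≡16), b=23^2·(≡10) mod 23; (16|23)=+1, (10|23)=-1; (−1)^{1·2·11}·(+1)^2·(-1)^1 = -1.
v=29: a=29^0·(≡12), b=29^1·(≡26) mod 29; (12|29)=-1, (26|29)=-1; (−1)^{0·1·14}·(-1)^1·(-1)^0 = -1.
v=17: a=17^1·(≡13), b=17^2·(≡12) mod 17; (13|17)=+1, (12|17)=-1; (−1)^{1·2·8}·(+1)^2·(-1)^1 = -1.
v=37: a=37^0·(≡31), b=37^1·(≡4) mod 37; (31|37)=-1, (4|37)=+1; (−1)^{0·1·18}·(-1)^1·(+1)^0 = -1.
(1955, -97643 / ℚ) ramifies at {5, 13, 17, 23, 29, 37}: a division algebra.

[5, 13, 17, 23, 29, 37]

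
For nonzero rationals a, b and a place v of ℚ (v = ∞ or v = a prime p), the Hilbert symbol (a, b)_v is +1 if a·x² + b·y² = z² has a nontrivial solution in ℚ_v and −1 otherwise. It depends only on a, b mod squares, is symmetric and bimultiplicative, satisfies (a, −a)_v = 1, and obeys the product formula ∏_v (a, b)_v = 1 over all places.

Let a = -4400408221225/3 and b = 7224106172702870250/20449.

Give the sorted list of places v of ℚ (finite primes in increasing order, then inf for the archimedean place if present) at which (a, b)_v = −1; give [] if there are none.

[2, 5, 17, 29]

Mod squares: a ≡ -3, b ≡ 182410. Check v ∈ {∞, 2, 3, 5, 11, 13, 17, 23, 29, 37}.
v=23: a=23^2·(≡5), b=23^2·(≡7) mod 23; (5|23)=-1, (7|23)=-1; (−1)^{2·2·11}·(-1)^2·(-1)^2 = +1.
v=13: a=13^0·(≡12), b=13^-2·(≡5) mod 13; (12|13)=+1, (5|13)=-1; (−1)^{0·-2·6}·(+1)^-2·(-1)^0 = +1.
v=29: a=29^2·(≡2), b=29^3·(≡26) mod 29; (2|29)=-1, (26|29)=-1; (−1)^{2·3·14}·(-1)^3·(-1)^2 = -1.
v=11: a=11^0·(≡2), b=11^-2·(≡2) mod 11; (2|11)=-1, (2|11)=-1; (−1)^{0·-2·5}·(-1)^-2·(-1)^0 = +1.
v=∞: -3 < 0 and 182410 > 0  ⇒  (a,b)_∞ = +1.
v=37: a=37^2·(≡9), b=37^3·(≡25) mod 37; (9|37)=+1, (25|37)=+1; (−1)^{2·3·18}·(+1)^3·(+1)^2 = +1.
v=5: a=5^2·(≡2), b=5^3·(≡3) mod 5; (2|5)=-1, (3|5)=-1; (−1)^{2·3·2}·(-1)^3·(-1)^2 = -1.
v=3: a=3^-1·(≡2), b=3^2·(≡1) mod 3; (2|3)=-1, (1|3)=+1; (−1)^{-1·2·1}·(-1)^2·(+1)^-1 = +1.
v=17: a=17^2·(≡7), b=17^3·(≡3) mod 17; (7|17)=-1, (3|17)=-1; (−1)^{2·3·8}·(-1)^3·(-1)^2 = -1.
v=2: v_2(a)=0, v_2(b)=1; units ≡ 5, 5 (mod 8); ε·ε+αω+βω = 0·0+0·1+1·1 ≡ 1  ⇒  (a,b)_2 = -1.
(-3, 182410 / ℚ) ramifies at {2, 5, 17, 29}: a division algebra.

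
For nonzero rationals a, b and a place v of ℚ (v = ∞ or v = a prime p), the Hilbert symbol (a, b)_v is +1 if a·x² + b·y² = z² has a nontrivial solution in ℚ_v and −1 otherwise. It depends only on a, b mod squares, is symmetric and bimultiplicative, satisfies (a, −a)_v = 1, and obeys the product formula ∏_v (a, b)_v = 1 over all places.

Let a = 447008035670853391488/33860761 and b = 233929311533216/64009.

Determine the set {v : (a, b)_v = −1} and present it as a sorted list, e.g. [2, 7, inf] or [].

(a, b) ≡ (1938, 986) mod (ℚ^×)²; places V = {2, 3, 11, 13, 17, 19, 23, 29, ∞}.
(a,b)_3: α=1, u≡1; β=0, v≡2 (mod 3); (1|3)=+1, (2|3)=-1; sign (−1)^0·+1^0·-1^1 = -1.
(a,b)_11: α=-2, u≡6; β=-2, v≡2 (mod 11); (6|11)=-1, (2|11)=-1; sign (−1)^0·-1^-2·-1^-2 = +1.
(a,b)_19: α=3, u≡9; β=2, v≡6 (mod 19); (9|19)=+1, (6|19)=+1; sign (−1)^0·+1^2·+1^3 = +1.
(a,b)_2: α=7, β=5; u≡1, v≡5 (mod 8); ε(u)ε(v)=0·0, αω(v)=7·1, βω(u)=5·0; sum ≡ 1  ⇒  -1.
(a,b)_29: α=4, u≡5; β=3, v≡16 (mod 29); (5|29)=+1, (16|29)=+1; sign (−1)^0·+1^3·+1^4 = +1.
(a,b)_17: α=5, u≡6; β=3, v≡5 (mod 17); (6|17)=-1, (5|17)=-1; sign (−1)^0·-1^3·-1^5 = +1.
(a,b)_23: α=-4, u≡3; β=-2, v≡19 (mod 23); (3|23)=+1, (19|23)=-1; sign (−1)^0·+1^-2·-1^-4 = +1.
(a,b)_∞: sgn(1938)=+, sgn(986)=+, so +1.
(a,b)_13: α=2, u≡10; β=2, v≡7 (mod 13); (10|13)=+1, (7|13)=-1; sign (−1)^0·+1^2·-1^2 = +1.
(1938, 986 / ℚ) ramifies at {2, 3}: a division algebra.

[2, 3]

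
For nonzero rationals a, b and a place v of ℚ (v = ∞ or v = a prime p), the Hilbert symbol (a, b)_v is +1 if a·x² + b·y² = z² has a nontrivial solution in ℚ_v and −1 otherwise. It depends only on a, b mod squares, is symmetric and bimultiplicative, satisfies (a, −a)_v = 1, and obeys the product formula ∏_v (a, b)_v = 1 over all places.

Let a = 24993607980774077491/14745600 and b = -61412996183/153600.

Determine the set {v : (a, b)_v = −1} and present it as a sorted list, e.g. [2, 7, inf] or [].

[7, 11]

(a, b) ≡ (19, -8778) mod (ℚ^×)²; places V = {2, 3, 5, 7, 11, 19, 31, ∞}.
(a,b)_7: α=2, u≡6; β=1, v≡5 (mod 7); (6|7)=-1, (5|7)=-1; sign (−1)^0·-1^1·-1^2 = -1.
(a,b)_11: α=8, u≡2; β=3, v≡9 (mod 11); (2|11)=-1, (9|11)=+1; sign (−1)^0·-1^3·+1^8 = -1.
(a,b)_3: α=-2, u≡1; β=-1, v≡2 (mod 3); (1|3)=+1, (2|3)=-1; sign (−1)^0·+1^-1·-1^-2 = +1.
(a,b)_2: α=-16, β=-11; u≡3, v≡3 (mod 8); ε(u)ε(v)=1·1, αω(v)=-16·1, βω(u)=-11·1; sum ≡ 0  ⇒  +1.
(a,b)_31: α=2, u≡10; β=2, v≡21 (mod 31); (10|31)=+1, (21|31)=-1; sign (−1)^0·+1^2·-1^2 = +1.
(a,b)_5: α=-2, u≡4; β=-2, v≡3 (mod 5); (4|5)=+1, (3|5)=-1; sign (−1)^0·+1^-2·-1^-2 = +1.
(a,b)_∞: sgn(19)=+, sgn(-8778)=−, so +1.
(a,b)_19: α=5, u≡17; β=3, v≡14 (mod 19); (17|19)=+1, (14|19)=-1; sign (−1)^1·+1^3·-1^5 = +1.
(19, -8778 / ℚ) ramifies at {7, 11}: a division algebra.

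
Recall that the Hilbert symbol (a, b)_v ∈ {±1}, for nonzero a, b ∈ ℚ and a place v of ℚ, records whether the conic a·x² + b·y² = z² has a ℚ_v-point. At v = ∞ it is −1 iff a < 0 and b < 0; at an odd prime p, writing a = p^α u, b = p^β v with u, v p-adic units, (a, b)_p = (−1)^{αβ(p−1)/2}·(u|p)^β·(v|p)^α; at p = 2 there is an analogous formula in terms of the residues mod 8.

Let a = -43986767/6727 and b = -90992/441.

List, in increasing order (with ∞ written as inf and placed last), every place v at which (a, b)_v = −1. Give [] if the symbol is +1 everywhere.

[19, inf]

Mod squares: a ≡ -7049, b ≡ -47. Check v ∈ {∞, 2, 3, 7, 11, 19, 31, 47, 53}.
v=53: a=53^1·(≡3), b=53^0·(≡13) mod 53; (3|53)=-1, (13|53)=+1; (−1)^{1·0·26}·(-1)^0·(+1)^1 = +1.
v=∞: -7049 < 0 and -47 < 0  ⇒  (a,b)_∞ = -1.
v=31: a=31^-2·(≡9), b=31^0·(≡30) mod 31; (9|31)=+1, (30|31)=-1; (−1)^{-2·0·15}·(+1)^0·(-1)^-2 = +1.
v=19: a=19^3·(≡9), b=19^0·(≡14) mod 19; (9|19)=+1, (14|19)=-1; (−1)^{3·0·9}·(+1)^0·(-1)^3 = -1.
v=7: a=7^-1·(≡4), b=7^-2·(≡4) mod 7; (4|7)=+1, (4|7)=+1; (−1)^{-1·-2·3}·(+1)^-2·(+1)^-1 = +1.
v=47: a=47^0·(≡34), b=47^1·(≡23) mod 47; (34|47)=+1, (23|47)=-1; (−1)^{0·1·23}·(+1)^1·(-1)^0 = +1.
v=3: a=3^0·(≡1), b=3^-2·(≡1) mod 3; (1|3)=+1, (1|3)=+1; (−1)^{0·-2·1}·(+1)^-2·(+1)^0 = +1.
v=11: a=11^2·(≡2), b=11^2·(≡7) mod 11; (2|11)=-1, (7|11)=-1; (−1)^{2·2·5}·(-1)^2·(-1)^2 = +1.
v=2: v_2(a)=0, v_2(b)=4; units ≡ 7, 1 (mod 8); ε·ε+αω+βω = 1·0+0·0+4·0 ≡ 0  ⇒  (a,b)_2 = +1.
|Ram(-7049, -47)| = 2, even; anisotropic at {19, ∞}.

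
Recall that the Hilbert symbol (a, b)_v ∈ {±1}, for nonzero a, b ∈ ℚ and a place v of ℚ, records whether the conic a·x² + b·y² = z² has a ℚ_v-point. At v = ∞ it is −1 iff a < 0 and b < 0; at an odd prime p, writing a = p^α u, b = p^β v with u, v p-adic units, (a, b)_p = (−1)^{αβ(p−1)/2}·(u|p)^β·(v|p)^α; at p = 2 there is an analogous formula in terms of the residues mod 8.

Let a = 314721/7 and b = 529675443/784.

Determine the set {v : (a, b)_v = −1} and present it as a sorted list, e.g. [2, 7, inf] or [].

[2, 7, 11, 17]

Mod squares: a ≡ 7, b ≡ 187. Check v ∈ {∞, 2, 3, 7, 11, 17}.
v=7: a=7^-1·(≡1), b=7^-2·(≡5) mod 7; (1|7)=+1, (5|7)=-1; (−1)^{-1·-2·3}·(+1)^-2·(-1)^-1 = -1.
v=∞: 7 > 0 and 187 > 0  ⇒  (a,b)_∞ = +1.
v=2: v_2(a)=0, v_2(b)=-4; units ≡ 7, 3 (mod 8); ε·ε+αω+βω = 1·1+0·1+-4·0 ≡ 1  ⇒  (a,b)_2 = -1.
v=11: a=11^2·(≡7), b=11^3·(≡2) mod 11; (7|11)=-1, (2|11)=-1; (−1)^{2·3·5}·(-1)^3·(-1)^2 = -1.
v=17: a=17^2·(≡5), b=17^3·(≡7) mod 17; (5|17)=-1, (7|17)=-1; (−1)^{2·3·8}·(-1)^3·(-1)^2 = -1.
v=3: a=3^2·(≡1), b=3^4·(≡1) mod 3; (1|3)=+1, (1|3)=+1; (−1)^{2·4·1}·(+1)^4·(+1)^2 = +1.
|Ram(7, 187)| = 4, even; anisotropic at {2, 7, 11, 17}.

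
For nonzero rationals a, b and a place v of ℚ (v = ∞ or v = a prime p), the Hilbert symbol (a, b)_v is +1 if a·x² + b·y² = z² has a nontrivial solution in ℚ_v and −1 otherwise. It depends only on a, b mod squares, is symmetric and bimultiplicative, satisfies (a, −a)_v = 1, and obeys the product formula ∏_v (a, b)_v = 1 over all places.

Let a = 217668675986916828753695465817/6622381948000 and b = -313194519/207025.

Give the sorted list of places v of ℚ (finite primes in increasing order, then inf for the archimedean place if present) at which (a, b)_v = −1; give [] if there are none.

[7, 11, 17, 23, 29, 31]

Mod squares: a ≡ 513590, b ≡ -3866599. Check v ∈ {∞, 2, 3, 5, 7, 11, 13, 17, 23, 29, 31}.
v=11: a=11^5·(≡7), b=11^1·(≡10) mod 11; (7|11)=-1, (10|11)=-1; (−1)^{5·1·5}·(-1)^1·(-1)^5 = -1.
v=7: a=7^-3·(≡3), b=7^-2·(≡5) mod 7; (3|7)=-1, (5|7)=-1; (−1)^{-3·-2·3}·(-1)^-2·(-1)^-3 = -1.
v=3: a=3^10·(≡2), b=3^4·(≡2) mod 3; (2|3)=-1, (2|3)=-1; (−1)^{10·4·1}·(-1)^4·(-1)^10 = +1.
v=31: a=31^4·(≡15), b=31^1·(≡23) mod 31; (15|31)=-1, (23|31)=-1; (−1)^{4·1·15}·(-1)^1·(-1)^4 = -1.
v=23: a=23^3·(≡10), b=23^1·(≡10) mod 23; (10|23)=-1, (10|23)=-1; (−1)^{3·1·11}·(-1)^1·(-1)^3 = -1.
v=17: a=17^4·(≡11), b=17^1·(≡1) mod 17; (11|17)=-1, (1|17)=+1; (−1)^{4·1·8}·(-1)^1·(+1)^4 = -1.
v=13: a=13^-6·(≡1), b=13^-2·(≡4) mod 13; (1|13)=+1, (4|13)=+1; (−1)^{-6·-2·6}·(+1)^-2·(+1)^-6 = +1.
v=29: a=29^3·(≡20), b=29^1·(≡11) mod 29; (20|29)=+1, (11|29)=-1; (−1)^{3·1·14}·(+1)^1·(-1)^3 = -1.
v=5: a=5^-3·(≡3), b=5^-2·(≡1) mod 5; (3|5)=-1, (1|5)=+1; (−1)^{-3·-2·2}·(-1)^-2·(+1)^-3 = +1.
v=∞: 513590 > 0 and -3866599 < 0  ⇒  (a,b)_∞ = +1.
v=2: v_2(a)=-5, v_2(b)=0; units ≡ 3, 1 (mod 8); ε·ε+αω+βω = 1·0+-5·0+0·1 ≡ 0  ⇒  (a,b)_2 = +1.
(513590, -3866599 / ℚ) ramifies at {7, 11, 17, 23, 29, 31}: a division algebra.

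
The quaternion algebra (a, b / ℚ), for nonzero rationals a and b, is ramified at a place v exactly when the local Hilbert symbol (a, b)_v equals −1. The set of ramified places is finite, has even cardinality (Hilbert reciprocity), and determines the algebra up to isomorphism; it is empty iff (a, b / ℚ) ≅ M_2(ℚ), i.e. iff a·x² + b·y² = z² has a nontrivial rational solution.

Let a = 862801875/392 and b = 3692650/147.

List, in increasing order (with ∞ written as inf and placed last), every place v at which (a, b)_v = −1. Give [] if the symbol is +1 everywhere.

Mod squares: a ≡ 34086, b ≡ 2622. Check v ∈ {∞, 2, 3, 5, 7, 13, 19, 23}.
v=13: a=13^1·(≡10), b=13^2·(≡9) mod 13; (10|13)=+1, (9|13)=+1; (−1)^{1·2·6}·(+1)^2·(+1)^1 = +1.
v=2: v_2(a)=-3, v_2(b)=1; units ≡ 3, 7 (mod 8); ε·ε+αω+βω = 1·1+-3·0+1·1 ≡ 0  ⇒  (a,b)_2 = +1.
v=19: a=19^1·(≡3), b=19^1·(≡4) mod 19; (3|19)=-1, (4|19)=+1; (−1)^{1·1·9}·(-1)^1·(+1)^1 = +1.
v=7: a=7^-2·(≡5), b=7^-2·(≡1) mod 7; (5|7)=-1, (1|7)=+1; (−1)^{-2·-2·3}·(-1)^-2·(+1)^-2 = +1.
v=5: a=5^4·(≡4), b=5^2·(≡3) mod 5; (4|5)=+1, (3|5)=-1; (−1)^{4·2·2}·(+1)^2·(-1)^4 = +1.
v=23: a=23^1·(≡10), b=23^1·(≡19) mod 23; (10|23)=-1, (19|23)=-1; (−1)^{1·1·11}·(-1)^1·(-1)^1 = -1.
v=3: a=3^5·(≡1), b=3^-1·(≡1) mod 3; (1|3)=+1, (1|3)=+1; (−1)^{5·-1·1}·(+1)^-1·(+1)^5 = -1.
v=∞: 34086 > 0 and 2622 > 0  ⇒  (a,b)_∞ = +1.
Ram(34086, 2622) = {3, 23}; no ℚ_3-point on the conic.

[3, 23]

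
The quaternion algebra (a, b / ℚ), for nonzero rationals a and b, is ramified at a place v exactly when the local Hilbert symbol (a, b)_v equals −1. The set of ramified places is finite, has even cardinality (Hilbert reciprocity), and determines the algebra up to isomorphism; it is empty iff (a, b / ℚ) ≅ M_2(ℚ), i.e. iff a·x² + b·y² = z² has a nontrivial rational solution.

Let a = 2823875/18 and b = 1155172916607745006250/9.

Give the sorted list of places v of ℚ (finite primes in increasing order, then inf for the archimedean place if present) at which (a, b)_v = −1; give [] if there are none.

[17, 41]

(a, b) ≡ (225910, 2154410) mod (ℚ^×)²; places V = {2, 3, 5, 17, 19, 23, 29, 41, ∞}.
(a,b)_41: α=1, u≡2; β=4, v≡30 (mod 41); (2|41)=+1, (30|41)=-1; sign (−1)^0·+1^4·-1^1 = -1.
(a,b)_3: α=-2, u≡1; β=-2, v≡2 (mod 3); (1|3)=+1, (2|3)=-1; sign (−1)^0·+1^-2·-1^-2 = +1.
(a,b)_17: α=0, u≡5; β=1, v≡3 (mod 17); (5|17)=-1, (3|17)=-1; sign (−1)^0·-1^1·-1^0 = -1.
(a,b)_29: α=1, u≡27; β=3, v≡2 (mod 29); (27|29)=-1, (2|29)=-1; sign (−1)^0·-1^3·-1^1 = +1.
(a,b)_∞: sgn(225910)=+, sgn(2154410)=+, so +1.
(a,b)_19: α=1, u≡12; β=3, v≡9 (mod 19); (12|19)=-1, (9|19)=+1; sign (−1)^1·-1^3·+1^1 = +1.
(a,b)_5: α=3, u≡2; β=5, v≡3 (mod 5); (2|5)=-1, (3|5)=-1; sign (−1)^0·-1^5·-1^3 = +1.
(a,b)_23: α=0, u≡13; β=1, v≡7 (mod 23); (13|23)=+1, (7|23)=-1; sign (−1)^0·+1^1·-1^0 = +1.
(a,b)_2: α=-1, β=1; u≡3, v≡5 (mod 8); ε(u)ε(v)=1·0, αω(v)=-1·1, βω(u)=1·1; sum ≡ 0  ⇒  +1.
Ram(225910, 2154410) = {17, 41}; no ℚ_17-point on the conic.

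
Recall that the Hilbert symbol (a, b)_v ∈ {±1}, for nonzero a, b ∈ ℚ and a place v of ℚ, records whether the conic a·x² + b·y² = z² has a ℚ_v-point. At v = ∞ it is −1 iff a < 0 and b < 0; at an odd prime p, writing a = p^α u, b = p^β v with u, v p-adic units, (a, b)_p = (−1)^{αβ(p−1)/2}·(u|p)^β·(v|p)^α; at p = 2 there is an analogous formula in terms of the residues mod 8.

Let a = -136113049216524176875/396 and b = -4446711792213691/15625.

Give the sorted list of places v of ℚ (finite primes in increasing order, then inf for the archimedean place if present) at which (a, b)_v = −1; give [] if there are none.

[19, 29, 31, inf]

(a, b) ≡ (-168113, -19) mod (ℚ^×)²; places V = {2, 3, 5, 7, 11, 13, 17, 19, 29, 31, ∞}.
(a,b)_7: α=0, u≡5; β=2, v≡2 (mod 7); (5|7)=-1, (2|7)=+1; sign (−1)^0·-1^2·+1^0 = +1.
(a,b)_13: α=2, u≡9; β=2, v≡7 (mod 13); (9|13)=+1, (7|13)=-1; sign (−1)^0·+1^2·-1^2 = +1.
(a,b)_31: α=3, u≡25; β=2, v≡6 (mod 31); (25|31)=+1, (6|31)=-1; sign (−1)^0·+1^2·-1^3 = -1.
(a,b)_3: α=-2, u≡1; β=0, v≡2 (mod 3); (1|3)=+1, (2|3)=-1; sign (−1)^0·+1^0·-1^-2 = +1.
(a,b)_11: α=-1, u≡7; β=2, v≡5 (mod 11); (7|11)=-1, (5|11)=+1; sign (−1)^0·-1^2·+1^-1 = +1.
(a,b)_17: α=3, u≡12; β=2, v≡1 (mod 17); (12|17)=-1, (1|17)=+1; sign (−1)^0·-1^2·+1^3 = +1.
(a,b)_2: α=-2, β=0; u≡7, v≡5 (mod 8); ε(u)ε(v)=1·0, αω(v)=-2·1, βω(u)=0·0; sum ≡ 0  ⇒  +1.
(a,b)_5: α=4, u≡2; β=-6, v≡4 (mod 5); (2|5)=-1, (4|5)=+1; sign (−1)^0·-1^-6·+1^4 = +1.
(a,b)_∞: sgn(-168113)=−, sgn(-19)=−, so -1.
(a,b)_19: α=2, u≡14; β=1, v≡14 (mod 19); (14|19)=-1, (14|19)=-1; sign (−1)^0·-1^1·-1^2 = -1.
(a,b)_29: α=3, u≡21; β=2, v≡21 (mod 29); (21|29)=-1, (21|29)=-1; sign (−1)^0·-1^2·-1^3 = -1.
Ram(-168113, -19) = {19, 29, 31, ∞}; no ℚ_19-point on the conic.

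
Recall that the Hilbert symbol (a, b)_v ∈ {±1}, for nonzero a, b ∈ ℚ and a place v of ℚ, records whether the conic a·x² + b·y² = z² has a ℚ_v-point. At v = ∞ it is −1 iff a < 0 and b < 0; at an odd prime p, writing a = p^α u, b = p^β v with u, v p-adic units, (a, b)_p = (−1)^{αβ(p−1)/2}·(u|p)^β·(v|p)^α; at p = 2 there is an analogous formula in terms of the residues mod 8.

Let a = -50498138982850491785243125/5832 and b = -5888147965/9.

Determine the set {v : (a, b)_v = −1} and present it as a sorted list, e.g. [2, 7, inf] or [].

[5, 29, 41, inf]

(a, b) ≡ (-2378, -85) mod (ℚ^×)²; places V = {2, 3, 5, 7, 17, 29, 41, ∞}.
(a,b)_29: α=5, u≡5; β=2, v≡2 (mod 29); (5|29)=+1, (2|29)=-1; sign (−1)^0·+1^2·-1^5 = -1.
(a,b)_∞: sgn(-2378)=−, sgn(-85)=−, so -1.
(a,b)_3: α=-6, u≡1; β=-2, v≡2 (mod 3); (1|3)=+1, (2|3)=-1; sign (−1)^0·+1^-2·-1^-6 = +1.
(a,b)_41: α=5, u≡38; β=2, v≡26 (mod 41); (38|41)=-1, (26|41)=-1; sign (−1)^0·-1^2·-1^5 = -1.
(a,b)_7: α=6, u≡4; β=2, v≡3 (mod 7); (4|7)=+1, (3|7)=-1; sign (−1)^0·+1^2·-1^6 = +1.
(a,b)_17: α=2, u≡15; β=1, v≡3 (mod 17); (15|17)=+1, (3|17)=-1; sign (−1)^0·+1^1·-1^2 = +1.
(a,b)_2: α=-3, β=0; u≡3, v≡3 (mod 8); ε(u)ε(v)=1·1, αω(v)=-3·1, βω(u)=0·1; sum ≡ 0  ⇒  +1.
(a,b)_5: α=4, u≡3; β=1, v≡3 (mod 5); (3|5)=-1, (3|5)=-1; sign (−1)^0·-1^1·-1^4 = -1.
|Ram(-2378, -85)| = 4, even; anisotropic at {5, 29, 41, ∞}.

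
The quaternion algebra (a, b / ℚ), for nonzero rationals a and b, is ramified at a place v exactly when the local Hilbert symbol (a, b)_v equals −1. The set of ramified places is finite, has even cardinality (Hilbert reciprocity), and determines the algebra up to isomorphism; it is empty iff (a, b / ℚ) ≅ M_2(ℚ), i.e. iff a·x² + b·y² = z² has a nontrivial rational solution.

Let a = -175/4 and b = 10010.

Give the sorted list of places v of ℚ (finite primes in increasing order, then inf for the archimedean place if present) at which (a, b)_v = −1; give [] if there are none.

(a, b) ≡ (-7, 10010) mod (ℚ^×)²; places V = {2, 5, 7, 11, 13, ∞}.
(a,b)_2: α=-2, β=1; u≡1, v≡5 (mod 8); ε(u)ε(v)=0·0, αω(v)=-2·1, βω(u)=1·0; sum ≡ 0  ⇒  +1.
(a,b)_5: α=2, u≡2; β=1, v≡2 (mod 5); (2|5)=-1, (2|5)=-1; sign (−1)^0·-1^1·-1^2 = -1.
(a,b)_7: α=1, u≡6; β=1, v≡2 (mod 7); (6|7)=-1, (2|7)=+1; sign (−1)^1·-1^1·+1^1 = +1.
(a,b)_13: α=0, u≡5; β=1, v≡3 (mod 13); (5|13)=-1, (3|13)=+1; sign (−1)^0·-1^1·+1^0 = -1.
(a,b)_11: α=0, u≡3; β=1, v≡8 (mod 11); (3|11)=+1, (8|11)=-1; sign (−1)^0·+1^1·-1^0 = +1.
(a,b)_∞: sgn(-7)=−, sgn(10010)=+, so +1.
(-7, 10010 / ℚ) ramifies at {5, 13}: a division algebra.

[5, 13]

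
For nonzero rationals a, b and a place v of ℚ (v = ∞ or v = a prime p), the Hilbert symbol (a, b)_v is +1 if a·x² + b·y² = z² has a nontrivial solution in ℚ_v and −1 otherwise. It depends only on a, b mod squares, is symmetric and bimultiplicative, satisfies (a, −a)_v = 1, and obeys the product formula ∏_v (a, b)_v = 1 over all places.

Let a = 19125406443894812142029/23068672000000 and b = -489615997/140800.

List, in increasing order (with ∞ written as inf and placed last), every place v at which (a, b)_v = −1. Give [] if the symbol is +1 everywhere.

[11, 17]

(a, b) ≡ (4862, -286) mod (ℚ^×)²; places V = {2, 5, 11, 13, 17, 19, ∞}.
(a,b)_2: α=-27, β=-9; u≡7, v≡1 (mod 8); ε(u)ε(v)=1·0, αω(v)=-27·0, βω(u)=-9·0; sum ≡ 0  ⇒  +1.
(a,b)_13: α=3, u≡9; β=1, v≡9 (mod 13); (9|13)=+1, (9|13)=+1; sign (−1)^0·+1^1·+1^3 = +1.
(a,b)_17: α=5, u≡14; β=2, v≡5 (mod 17); (14|17)=-1, (5|17)=-1; sign (−1)^0·-1^2·-1^5 = -1.
(a,b)_19: α=10, u≡4; β=4, v≡10 (mod 19); (4|19)=+1, (10|19)=-1; sign (−1)^0·+1^4·-1^10 = +1.
(a,b)_5: α=-6, u≡3; β=-2, v≡4 (mod 5); (3|5)=-1, (4|5)=+1; sign (−1)^0·-1^-2·+1^-6 = +1.
(a,b)_11: α=-1, u≡7; β=-1, v≡6 (mod 11); (7|11)=-1, (6|11)=-1; sign (−1)^1·-1^-1·-1^-1 = -1.
(a,b)_∞: sgn(4862)=+, sgn(-286)=−, so +1.
|Ram(4862, -286)| = 2, even; anisotropic at {11, 17}.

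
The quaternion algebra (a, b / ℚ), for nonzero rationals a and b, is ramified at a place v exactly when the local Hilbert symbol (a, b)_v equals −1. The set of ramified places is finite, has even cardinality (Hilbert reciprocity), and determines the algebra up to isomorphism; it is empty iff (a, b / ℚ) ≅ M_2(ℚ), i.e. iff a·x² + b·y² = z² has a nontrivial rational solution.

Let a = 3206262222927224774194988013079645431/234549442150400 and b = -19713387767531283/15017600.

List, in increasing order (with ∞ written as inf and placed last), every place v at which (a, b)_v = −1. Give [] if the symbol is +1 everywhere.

[2, 13, 17, 23]

Mod squares: a ≡ 129766, b ≡ -13551278. Check v ∈ {∞, 2, 3, 5, 7, 13, 17, 19, 23, 31, 43}.
v=7: a=7^15·(≡4), b=7^8·(≡2) mod 7; (4|7)=+1, (2|7)=+1; (−1)^{15·8·3}·(+1)^8·(+1)^15 = +1.
v=17: a=17^2·(≡5), b=17^1·(≡15) mod 17; (5|17)=-1, (15|17)=+1; (−1)^{2·1·8}·(-1)^1·(+1)^2 = -1.
v=5: a=5^-2·(≡1), b=5^-2·(≡3) mod 5; (1|5)=+1, (3|5)=-1; (−1)^{-2·-2·2}·(+1)^-2·(-1)^-2 = +1.
v=2: v_2(a)=-15, v_2(b)=-7; units ≡ 3, 1 (mod 8); ε·ε+αω+βω = 1·0+-15·0+-7·1 ≡ 1  ⇒  (a,b)_2 = -1.
v=∞: 129766 > 0 and -13551278 < 0  ⇒  (a,b)_∞ = +1.
v=31: a=31^3·(≡19), b=31^1·(≡24) mod 31; (19|31)=+1, (24|31)=-1; (−1)^{3·1·15}·(+1)^1·(-1)^3 = +1.
v=3: a=3^20·(≡1), b=3^8·(≡1) mod 3; (1|3)=+1, (1|3)=+1; (−1)^{20·8·1}·(+1)^8·(+1)^20 = +1.
v=19: a=19^-4·(≡3), b=19^-2·(≡5) mod 19; (3|19)=-1, (5|19)=+1; (−1)^{-4·-2·9}·(-1)^-2·(+1)^-4 = +1.
v=43: a=43^2·(≡35), b=43^1·(≡38) mod 43; (35|43)=+1, (38|43)=+1; (−1)^{2·1·21}·(+1)^1·(+1)^2 = +1.
v=13: a=13^-3·(≡6), b=13^-1·(≡12) mod 13; (6|13)=-1, (12|13)=+1; (−1)^{-3·-1·6}·(-1)^-1·(+1)^-3 = -1.
v=23: a=23^3·(≡17), b=23^1·(≡17) mod 23; (17|23)=-1, (17|23)=-1; (−1)^{3·1·11}·(-1)^1·(-1)^3 = -1.
|Ram(129766, -13551278)| = 4, even; anisotropic at {2, 13, 17, 23}.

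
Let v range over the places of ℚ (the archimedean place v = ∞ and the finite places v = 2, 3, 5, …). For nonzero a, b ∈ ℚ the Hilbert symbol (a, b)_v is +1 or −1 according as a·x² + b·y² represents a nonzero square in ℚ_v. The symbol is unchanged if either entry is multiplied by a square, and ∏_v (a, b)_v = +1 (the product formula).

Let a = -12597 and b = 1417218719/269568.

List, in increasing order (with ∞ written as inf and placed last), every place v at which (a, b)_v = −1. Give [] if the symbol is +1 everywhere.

[2, 3, 7, 19]

Mod squares: a ≡ -12597, b ≡ 1547. Check v ∈ {∞, 2, 3, 7, 13, 17, 19, 29}.
v=3: a=3^1·(≡1), b=3^-4·(≡2) mod 3; (1|3)=+1, (2|3)=-1; (−1)^{1·-4·1}·(+1)^-4·(-1)^1 = -1.
v=13: a=13^1·(≡6), b=13^-1·(≡7) mod 13; (6|13)=-1, (7|13)=-1; (−1)^{1·-1·6}·(-1)^-1·(-1)^1 = +1.
v=7: a=7^0·(≡3), b=7^3·(≡4) mod 7; (3|7)=-1, (4|7)=+1; (−1)^{0·3·3}·(-1)^3·(+1)^0 = -1.
v=∞: -12597 < 0 and 1547 > 0  ⇒  (a,b)_∞ = +1.
v=17: a=17^1·(≡7), b=17^3·(≡10) mod 17; (7|17)=-1, (10|17)=-1; (−1)^{1·3·8}·(-1)^3·(-1)^1 = +1.
v=19: a=19^1·(≡2), b=19^0·(≡10) mod 19; (2|19)=-1, (10|19)=-1; (−1)^{1·0·9}·(-1)^0·(-1)^1 = -1.
v=29: a=29^0·(≡18), b=29^2·(≡11) mod 29; (18|29)=-1, (11|29)=-1; (−1)^{0·2·14}·(-1)^2·(-1)^0 = +1.
v=2: v_2(a)=0, v_2(b)=-8; units ≡ 3, 3 (mod 8); ε·ε+αω+βω = 1·1+0·1+-8·1 ≡ 1  ⇒  (a,b)_2 = -1.
Ram(-12597, 1547) = {2, 3, 7, 19}; no ℚ_2-point on the conic.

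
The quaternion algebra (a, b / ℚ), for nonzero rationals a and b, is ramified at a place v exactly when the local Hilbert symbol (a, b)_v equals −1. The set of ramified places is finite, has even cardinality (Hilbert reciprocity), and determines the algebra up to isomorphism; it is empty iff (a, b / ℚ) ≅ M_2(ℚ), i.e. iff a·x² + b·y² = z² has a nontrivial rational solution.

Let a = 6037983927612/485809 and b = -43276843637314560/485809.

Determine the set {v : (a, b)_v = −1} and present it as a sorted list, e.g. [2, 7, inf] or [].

Mod squares: a ≡ 7, b ≡ -1365. Check v ∈ {∞, 2, 3, 5, 7, 13, 17, 19, 41}.
v=7: a=7^5·(≡2), b=7^7·(≡4) mod 7; (2|7)=+1, (4|7)=+1; (−1)^{5·7·3}·(+1)^7·(+1)^5 = -1.
v=19: a=19^0·(≡9), b=19^2·(≡2) mod 19; (9|19)=+1, (2|19)=-1; (−1)^{0·2·9}·(+1)^2·(-1)^0 = +1.
v=17: a=17^-2·(≡3), b=17^-2·(≡11) mod 17; (3|17)=-1, (11|17)=-1; (−1)^{-2·-2·8}·(-1)^-2·(-1)^-2 = +1.
v=13: a=13^2·(≡8), b=13^1·(≡4) mod 13; (8|13)=-1, (4|13)=+1; (−1)^{2·1·6}·(-1)^1·(+1)^2 = -1.
v=3: a=3^12·(≡1), b=3^7·(≡1) mod 3; (1|3)=+1, (1|3)=+1; (−1)^{12·7·1}·(+1)^7·(+1)^12 = +1.
v=41: a=41^-2·(≡30), b=41^-2·(≡30) mod 41; (30|41)=-1, (30|41)=-1; (−1)^{-2·-2·20}·(-1)^-2·(-1)^-2 = +1.
v=∞: 7 > 0 and -1365 < 0  ⇒  (a,b)_∞ = +1.
v=5: a=5^0·(≡3), b=5^1·(≡2) mod 5; (3|5)=-1, (2|5)=-1; (−1)^{0·1·2}·(-1)^1·(-1)^0 = -1.
v=2: v_2(a)=2, v_2(b)=10; units ≡ 7, 3 (mod 8); ε·ε+αω+βω = 1·1+2·1+10·0 ≡ 1  ⇒  (a,b)_2 = -1.
|Ram(7, -1365)| = 4, even; anisotropic at {2, 5, 7, 13}.

[2, 5, 7, 13]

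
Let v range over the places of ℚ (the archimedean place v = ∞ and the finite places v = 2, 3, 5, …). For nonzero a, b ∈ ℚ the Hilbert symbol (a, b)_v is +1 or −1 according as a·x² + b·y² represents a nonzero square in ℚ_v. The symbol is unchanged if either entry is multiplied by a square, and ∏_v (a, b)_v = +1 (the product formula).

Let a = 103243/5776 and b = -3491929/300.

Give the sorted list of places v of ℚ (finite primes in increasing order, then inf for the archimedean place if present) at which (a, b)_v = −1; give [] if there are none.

(a, b) ≡ (43, -19803) mod (ℚ^×)²; places V = {2, 3, 5, 7, 19, 23, 41, 43, ∞}.
(a,b)_7: α=4, u≡1; β=1, v≡6 (mod 7); (1|7)=+1, (6|7)=-1; sign (−1)^0·+1^1·-1^4 = +1.
(a,b)_43: α=1, u≡21; β=0, v≡28 (mod 43); (21|43)=+1, (28|43)=-1; sign (−1)^0·+1^0·-1^1 = -1.
(a,b)_5: α=0, u≡3; β=-2, v≡3 (mod 5); (3|5)=-1, (3|5)=-1; sign (−1)^0·-1^-2·-1^0 = +1.
(a,b)_3: α=0, u≡1; β=-1, v≡2 (mod 3); (1|3)=+1, (2|3)=-1; sign (−1)^0·+1^-1·-1^0 = +1.
(a,b)_19: α=-2, u≡1; β=0, v≡13 (mod 19); (1|19)=+1, (13|19)=-1; sign (−1)^0·+1^0·-1^-2 = +1.
(a,b)_41: α=0, u≡40; β=1, v≡18 (mod 41); (40|41)=+1, (18|41)=+1; sign (−1)^0·+1^1·+1^0 = +1.
(a,b)_23: α=0, u≡14; β=3, v≡12 (mod 23); (14|23)=-1, (12|23)=+1; sign (−1)^0·-1^3·+1^0 = -1.
(a,b)_∞: sgn(43)=+, sgn(-19803)=−, so +1.
(a,b)_2: α=-4, β=-2; u≡3, v≡5 (mod 8); ε(u)ε(v)=1·0, αω(v)=-4·1, βω(u)=-2·1; sum ≡ 0  ⇒  +1.
Ram(43, -19803) = {23, 43}; no ℚ_23-point on the conic.

[23, 43]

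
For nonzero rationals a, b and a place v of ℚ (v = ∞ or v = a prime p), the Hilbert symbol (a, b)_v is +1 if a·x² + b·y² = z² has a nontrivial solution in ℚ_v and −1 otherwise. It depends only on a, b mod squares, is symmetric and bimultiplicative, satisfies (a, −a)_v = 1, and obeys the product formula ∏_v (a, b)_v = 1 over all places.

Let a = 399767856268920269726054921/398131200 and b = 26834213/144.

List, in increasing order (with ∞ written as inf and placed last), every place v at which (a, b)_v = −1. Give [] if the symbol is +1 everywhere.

(a, b) ≡ (1111443, 1517) mod (ℚ^×)²; places V = {2, 3, 5, 7, 11, 17, 19, 31, 37, 41, ∞}.
(a,b)_7: α=2, u≡4; β=2, v≡5 (mod 7); (4|7)=+1, (5|7)=-1; sign (−1)^0·+1^2·-1^2 = +1.
(a,b)_2: α=-16, β=-4; u≡3, v≡5 (mod 8); ε(u)ε(v)=1·0, αω(v)=-16·1, βω(u)=-4·1; sum ≡ 0  ⇒  +1.
(a,b)_19: α=7, u≡18; β=2, v≡16 (mod 19); (18|19)=-1, (16|19)=+1; sign (−1)^0·-1^2·+1^7 = +1.
(a,b)_∞: sgn(1111443)=+, sgn(1517)=+, so +1.
(a,b)_41: α=4, u≡19; β=1, v≡20 (mod 41); (19|41)=-1, (20|41)=+1; sign (−1)^0·-1^1·+1^4 = -1.
(a,b)_31: α=1, u≡12; β=0, v≡26 (mod 31); (12|31)=-1, (26|31)=-1; sign (−1)^0·-1^0·-1^1 = -1.
(a,b)_37: α=3, u≡29; β=1, v≡34 (mod 37); (29|37)=-1, (34|37)=+1; sign (−1)^0·-1^1·+1^3 = -1.
(a,b)_11: α=2, u≡5; β=0, v≡10 (mod 11); (5|11)=+1, (10|11)=-1; sign (−1)^0·+1^0·-1^2 = +1.
(a,b)_5: α=-2, u≡2; β=0, v≡2 (mod 5); (2|5)=-1, (2|5)=-1; sign (−1)^0·-1^0·-1^-2 = +1.
(a,b)_17: α=1, u≡6; β=0, v≡13 (mod 17); (6|17)=-1, (13|17)=+1; sign (−1)^0·-1^0·+1^1 = +1.
(a,b)_3: α=-5, u≡2; β=-2, v≡2 (mod 3); (2|3)=-1, (2|3)=-1; sign (−1)^0·-1^-2·-1^-5 = -1.
|Ram(1111443, 1517)| = 4, even; anisotropic at {3, 31, 37, 41}.

[3, 31, 37, 41]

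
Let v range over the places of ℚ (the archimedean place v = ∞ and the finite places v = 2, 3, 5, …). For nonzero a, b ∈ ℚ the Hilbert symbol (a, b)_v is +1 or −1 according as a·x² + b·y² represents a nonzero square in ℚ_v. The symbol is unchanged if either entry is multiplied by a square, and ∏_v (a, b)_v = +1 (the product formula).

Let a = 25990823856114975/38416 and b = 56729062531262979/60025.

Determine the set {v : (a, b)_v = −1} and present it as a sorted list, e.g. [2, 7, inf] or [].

[2, 3]

(a, b) ≡ (1479, 70499) mod (ℚ^×)²; places V = {2, 3, 5, 7, 11, 13, 17, 29, 41, ∞}.
(a,b)_13: α=4, u≡10; β=3, v≡7 (mod 13); (10|13)=+1, (7|13)=-1; sign (−1)^0·+1^3·-1^4 = +1.
(a,b)_7: α=-4, u≡2; β=-4, v≡1 (mod 7); (2|7)=+1, (1|7)=+1; sign (−1)^0·+1^-4·+1^-4 = +1.
(a,b)_41: α=2, u≡3; β=2, v≡31 (mod 41); (3|41)=-1, (31|41)=+1; sign (−1)^0·-1^2·+1^2 = +1.
(a,b)_11: α=4, u≡1; β=3, v≡6 (mod 11); (1|11)=+1, (6|11)=-1; sign (−1)^0·+1^3·-1^4 = +1.
(a,b)_2: α=-4, β=0; u≡7, v≡3 (mod 8); ε(u)ε(v)=1·1, αω(v)=-4·1, βω(u)=0·0; sum ≡ 1  ⇒  -1.
(a,b)_17: α=1, u≡15; β=3, v≡9 (mod 17); (15|17)=+1, (9|17)=+1; sign (−1)^0·+1^3·+1^1 = +1.
(a,b)_5: α=2, u≡4; β=-2, v≡4 (mod 5); (4|5)=+1, (4|5)=+1; sign (−1)^0·+1^-2·+1^2 = +1.
(a,b)_∞: sgn(1479)=+, sgn(70499)=+, so +1.
(a,b)_3: α=1, u≡1; β=4, v≡2 (mod 3); (1|3)=+1, (2|3)=-1; sign (−1)^0·+1^4·-1^1 = -1.
(a,b)_29: α=1, u≡24; β=1, v≡5 (mod 29); (24|29)=+1, (5|29)=+1; sign (−1)^0·+1^1·+1^1 = +1.
|Ram(1479, 70499)| = 2, even; anisotropic at {2, 3}.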